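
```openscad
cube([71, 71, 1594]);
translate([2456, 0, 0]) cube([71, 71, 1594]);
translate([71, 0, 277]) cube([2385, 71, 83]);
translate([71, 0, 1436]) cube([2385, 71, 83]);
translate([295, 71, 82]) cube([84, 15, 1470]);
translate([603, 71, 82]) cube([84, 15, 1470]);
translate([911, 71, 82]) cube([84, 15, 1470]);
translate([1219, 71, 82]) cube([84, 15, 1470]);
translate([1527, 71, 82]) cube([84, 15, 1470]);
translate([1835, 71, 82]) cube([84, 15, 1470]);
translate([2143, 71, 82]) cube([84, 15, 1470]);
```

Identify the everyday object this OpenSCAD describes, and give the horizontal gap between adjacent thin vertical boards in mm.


A fence section. The picket gap is 224 mm.

Two posts, two rails, 7 pickets — a fence section. Span 2385 mm holds 7 pickets of 84 mm with 8 equal gaps: ⌊(2385 − 7·84) / 8⌋ = 224 mm.


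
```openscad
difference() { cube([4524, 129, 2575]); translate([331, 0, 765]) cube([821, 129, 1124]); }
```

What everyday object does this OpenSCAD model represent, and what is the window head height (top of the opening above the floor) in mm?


A wall with a window opening. The window head height is 1889 mm.

A wall with a rectangular opening subtracted — a window. Sill at z = 765, opening 1124 mm tall, so the head is at 765 + 1124 = 1889 mm.


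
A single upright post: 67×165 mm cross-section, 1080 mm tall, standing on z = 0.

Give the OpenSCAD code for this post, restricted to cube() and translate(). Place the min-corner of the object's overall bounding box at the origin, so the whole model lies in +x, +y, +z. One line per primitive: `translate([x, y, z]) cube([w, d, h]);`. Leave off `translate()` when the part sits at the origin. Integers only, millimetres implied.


cube([67, 165, 1080]);


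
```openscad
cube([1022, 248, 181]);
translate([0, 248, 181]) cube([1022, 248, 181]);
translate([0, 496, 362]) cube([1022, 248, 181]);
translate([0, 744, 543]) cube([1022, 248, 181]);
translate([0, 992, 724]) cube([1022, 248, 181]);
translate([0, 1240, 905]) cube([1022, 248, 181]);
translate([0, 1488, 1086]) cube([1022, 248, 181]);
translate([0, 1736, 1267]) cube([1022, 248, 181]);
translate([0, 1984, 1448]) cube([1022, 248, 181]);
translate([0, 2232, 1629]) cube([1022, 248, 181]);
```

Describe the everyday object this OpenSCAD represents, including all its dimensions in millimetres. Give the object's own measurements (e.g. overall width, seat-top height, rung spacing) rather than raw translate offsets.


A straight staircase of 10 solid steps. Each step is 1022 mm wide (x), 248 mm deep (y, the going) and 181 mm tall (the rise). The first step rests on the floor; each subsequent step sits one going further in +y and one rise higher in +z, directly behind and above the previous step with no overlap.


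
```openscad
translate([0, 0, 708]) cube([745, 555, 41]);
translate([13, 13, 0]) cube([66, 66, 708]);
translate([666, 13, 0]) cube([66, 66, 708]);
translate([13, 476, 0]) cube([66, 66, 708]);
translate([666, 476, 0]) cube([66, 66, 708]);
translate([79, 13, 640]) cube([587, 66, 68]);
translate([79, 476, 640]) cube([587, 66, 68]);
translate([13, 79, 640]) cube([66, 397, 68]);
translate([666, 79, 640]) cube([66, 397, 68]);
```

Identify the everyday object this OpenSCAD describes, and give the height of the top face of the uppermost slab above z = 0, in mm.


A table. The table height is 749 mm.

A 745×555×41 slab sits at z = 708 on four 66 mm square posts — a table. The top surface is at 708 + 41 = 749 mm.


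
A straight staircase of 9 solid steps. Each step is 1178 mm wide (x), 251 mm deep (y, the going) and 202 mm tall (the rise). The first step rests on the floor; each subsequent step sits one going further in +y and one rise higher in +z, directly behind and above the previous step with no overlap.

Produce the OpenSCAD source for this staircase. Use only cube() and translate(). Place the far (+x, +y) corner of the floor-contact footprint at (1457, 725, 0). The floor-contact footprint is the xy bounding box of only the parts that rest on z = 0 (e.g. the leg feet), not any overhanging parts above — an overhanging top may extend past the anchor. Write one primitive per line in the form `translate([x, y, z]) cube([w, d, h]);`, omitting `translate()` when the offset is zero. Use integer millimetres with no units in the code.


translate([279, 474, 0]) cube([1178, 251, 202]);
translate([279, 725, 202]) cube([1178, 251, 202]);
translate([279, 976, 404]) cube([1178, 251, 202]);
translate([279, 1227, 606]) cube([1178, 251, 202]);
translate([279, 1478, 808]) cube([1178, 251, 202]);
translate([279, 1729, 1010]) cube([1178, 251, 202]);
translate([279, 1980, 1212]) cube([1178, 251, 202]);
translate([279, 2231, 1414]) cube([1178, 251, 202]);
translate([279, 2482, 1616]) cube([1178, 251, 202]);


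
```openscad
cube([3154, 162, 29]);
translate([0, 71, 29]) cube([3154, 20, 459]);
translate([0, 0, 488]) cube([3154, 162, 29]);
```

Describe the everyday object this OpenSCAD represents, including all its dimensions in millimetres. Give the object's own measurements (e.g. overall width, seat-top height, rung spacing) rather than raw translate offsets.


An I-beam lying along x, 3154 mm long. Overall section height 517 mm. Two flanges 162 mm wide (y) and 29 mm thick, one on the floor and one at the top; a web 20 mm thick runs between them, centred on the flange width.


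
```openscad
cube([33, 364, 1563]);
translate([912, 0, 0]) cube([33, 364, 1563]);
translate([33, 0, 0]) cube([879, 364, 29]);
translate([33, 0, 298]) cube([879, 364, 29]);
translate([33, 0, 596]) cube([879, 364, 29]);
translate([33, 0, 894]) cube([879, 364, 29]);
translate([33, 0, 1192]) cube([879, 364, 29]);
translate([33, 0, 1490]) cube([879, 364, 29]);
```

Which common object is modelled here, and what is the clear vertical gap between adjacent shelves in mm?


A bookshelf. The clear shelf gap is 269 mm.

Two tall side panels with 6 horizontal boards between them — a bookshelf. The first two shelf undersides are at z = 0 and z = 298; with shelf thickness 29, the clear gap is 298 − 0 − 29 = 269 mm.


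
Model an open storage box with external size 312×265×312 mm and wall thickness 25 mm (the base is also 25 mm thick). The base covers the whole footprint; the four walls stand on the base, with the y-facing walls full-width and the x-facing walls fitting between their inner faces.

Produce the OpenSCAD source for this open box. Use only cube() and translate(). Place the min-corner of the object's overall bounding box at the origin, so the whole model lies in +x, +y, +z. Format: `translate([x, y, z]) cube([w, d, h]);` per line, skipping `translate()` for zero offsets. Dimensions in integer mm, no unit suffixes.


cube([312, 265, 25]);
translate([0, 0, 25]) cube([312, 25, 287]);
translate([0, 240, 25]) cube([312, 25, 287]);
translate([0, 25, 25]) cube([25, 215, 287]);
translate([287, 25, 25]) cube([25, 215, 287]);


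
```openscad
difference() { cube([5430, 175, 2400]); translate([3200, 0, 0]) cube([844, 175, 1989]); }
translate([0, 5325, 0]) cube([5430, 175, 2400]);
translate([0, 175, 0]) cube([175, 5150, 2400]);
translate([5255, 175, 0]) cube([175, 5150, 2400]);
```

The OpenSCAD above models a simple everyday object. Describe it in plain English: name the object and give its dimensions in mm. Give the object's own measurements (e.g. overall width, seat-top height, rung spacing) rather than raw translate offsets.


A single room: four walls, each 2400 mm tall and 175 mm thick, enclosing an outside footprint 5430×5500 mm (x × y), no floor or roof. The front and back walls (−y and +y sides) run the full x-width; the side walls fit between their inner faces. A door opening 844 mm wide and 1989 mm tall is cut through the front wall from the floor up, its −x edge 3200 mm from the wall's −x end.


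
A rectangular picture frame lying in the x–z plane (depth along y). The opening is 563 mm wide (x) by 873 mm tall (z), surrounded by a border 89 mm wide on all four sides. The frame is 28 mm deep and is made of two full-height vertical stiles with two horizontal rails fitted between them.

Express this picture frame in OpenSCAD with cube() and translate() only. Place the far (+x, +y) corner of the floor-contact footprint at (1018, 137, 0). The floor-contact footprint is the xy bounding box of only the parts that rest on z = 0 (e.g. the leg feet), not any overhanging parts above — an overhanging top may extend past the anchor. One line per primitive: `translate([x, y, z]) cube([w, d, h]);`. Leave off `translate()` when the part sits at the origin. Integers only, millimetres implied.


translate([277, 109, 0]) cube([89, 28, 1051]);
translate([929, 109, 0]) cube([89, 28, 1051]);
translate([366, 109, 0]) cube([563, 28, 89]);
translate([366, 109, 962]) cube([563, 28, 89]);


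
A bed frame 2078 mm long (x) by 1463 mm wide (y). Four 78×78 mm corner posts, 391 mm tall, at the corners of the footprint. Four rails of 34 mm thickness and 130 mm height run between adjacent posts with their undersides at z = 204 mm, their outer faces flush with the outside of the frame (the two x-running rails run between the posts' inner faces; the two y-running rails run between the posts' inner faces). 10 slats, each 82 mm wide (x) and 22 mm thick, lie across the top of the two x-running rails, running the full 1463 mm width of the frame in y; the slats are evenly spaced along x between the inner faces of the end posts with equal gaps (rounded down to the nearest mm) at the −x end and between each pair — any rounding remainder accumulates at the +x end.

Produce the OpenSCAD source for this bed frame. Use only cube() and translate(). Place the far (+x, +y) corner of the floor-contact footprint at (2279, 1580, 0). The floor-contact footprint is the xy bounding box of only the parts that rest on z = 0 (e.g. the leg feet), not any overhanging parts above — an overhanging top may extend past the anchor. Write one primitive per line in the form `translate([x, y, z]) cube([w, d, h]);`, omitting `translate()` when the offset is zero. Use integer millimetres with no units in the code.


translate([201, 117, 0]) cube([78, 78, 391]);
translate([201, 1502, 0]) cube([78, 78, 391]);
translate([2201, 117, 0]) cube([78, 78, 391]);
translate([2201, 1502, 0]) cube([78, 78, 391]);
translate([279, 117, 204]) cube([1922, 34, 130]);
translate([279, 1546, 204]) cube([1922, 34, 130]);
translate([201, 195, 204]) cube([34, 1307, 130]);
translate([2245, 195, 204]) cube([34, 1307, 130]);
translate([379, 117, 334]) cube([82, 1463, 22]);
translate([561, 117, 334]) cube([82, 1463, 22]);
translate([743, 117, 334]) cube([82, 1463, 22]);
translate([925, 117, 334]) cube([82, 1463, 22]);
translate([1107, 117, 334]) cube([82, 1463, 22]);
translate([1289, 117, 334]) cube([82, 1463, 22]);
translate([1471, 117, 334]) cube([82, 1463, 22]);
translate([1653, 117, 334]) cube([82, 1463, 22]);
translate([1835, 117, 334]) cube([82, 1463, 22]);
translate([2017, 117, 334]) cube([82, 1463, 22]);


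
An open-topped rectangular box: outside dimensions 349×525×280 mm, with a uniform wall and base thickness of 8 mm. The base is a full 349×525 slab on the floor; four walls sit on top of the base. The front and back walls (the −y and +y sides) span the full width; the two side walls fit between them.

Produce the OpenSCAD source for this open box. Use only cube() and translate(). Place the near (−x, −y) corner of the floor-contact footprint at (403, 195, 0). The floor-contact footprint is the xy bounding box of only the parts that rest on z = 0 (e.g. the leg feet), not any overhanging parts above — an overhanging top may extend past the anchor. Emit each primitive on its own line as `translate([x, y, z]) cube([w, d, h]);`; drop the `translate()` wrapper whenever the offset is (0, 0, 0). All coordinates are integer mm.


translate([403, 195, 0]) cube([349, 525, 8]);
translate([403, 195, 8]) cube([349, 8, 272]);
translate([403, 712, 8]) cube([349, 8, 272]);
translate([403, 203, 8]) cube([8, 509, 272]);
translate([744, 203, 8]) cube([8, 509, 272]);


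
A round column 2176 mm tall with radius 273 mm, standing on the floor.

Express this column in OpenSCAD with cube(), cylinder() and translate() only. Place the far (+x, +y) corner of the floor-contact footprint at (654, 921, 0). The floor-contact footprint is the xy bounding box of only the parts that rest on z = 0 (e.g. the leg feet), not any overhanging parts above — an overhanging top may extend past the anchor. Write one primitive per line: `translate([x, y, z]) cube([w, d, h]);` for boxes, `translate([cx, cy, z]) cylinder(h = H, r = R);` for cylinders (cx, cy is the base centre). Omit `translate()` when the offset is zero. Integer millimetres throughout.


translate([381, 648, 0]) cylinder(h = 2176, r = 273);


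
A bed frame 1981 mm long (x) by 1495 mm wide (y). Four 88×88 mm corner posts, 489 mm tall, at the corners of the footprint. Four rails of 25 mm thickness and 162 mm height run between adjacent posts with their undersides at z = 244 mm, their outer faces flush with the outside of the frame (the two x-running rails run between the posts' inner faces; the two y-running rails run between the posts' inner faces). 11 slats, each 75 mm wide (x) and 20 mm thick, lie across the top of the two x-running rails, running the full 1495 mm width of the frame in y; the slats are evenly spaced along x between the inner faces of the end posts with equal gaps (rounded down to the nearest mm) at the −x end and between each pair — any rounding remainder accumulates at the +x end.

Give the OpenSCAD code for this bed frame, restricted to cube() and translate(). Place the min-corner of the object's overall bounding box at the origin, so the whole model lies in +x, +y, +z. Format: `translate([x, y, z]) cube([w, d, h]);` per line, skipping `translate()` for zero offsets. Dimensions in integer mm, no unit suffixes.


// slat z = rail_z + rail_h = 244 + 162 = 406
// slat gap = ⌊(1805 − 11·75) / 12⌋ = 81
cube([88, 88, 489]);
translate([0, 1407, 0]) cube([88, 88, 489]);
translate([1893, 0, 0]) cube([88, 88, 489]);
translate([1893, 1407, 0]) cube([88, 88, 489]);
translate([88, 0, 244]) cube([1805, 25, 162]);
translate([88, 1470, 244]) cube([1805, 25, 162]);
translate([0, 88, 244]) cube([25, 1319, 162]);
translate([1956, 88, 244]) cube([25, 1319, 162]);
translate([169, 0, 406]) cube([75, 1495, 20]);
translate([325, 0, 406]) cube([75, 1495, 20]);
translate([481, 0, 406]) cube([75, 1495, 20]);
translate([637, 0, 406]) cube([75, 1495, 20]);
translate([793, 0, 406]) cube([75, 1495, 20]);
translate([949, 0, 406]) cube([75, 1495, 20]);
translate([1105, 0, 406]) cube([75, 1495, 20]);
translate([1261, 0, 406]) cube([75, 1495, 20]);
translate([1417, 0, 406]) cube([75, 1495, 20]);
translate([1573, 0, 406]) cube([75, 1495, 20]);
translate([1729, 0, 406]) cube([75, 1495, 20]);


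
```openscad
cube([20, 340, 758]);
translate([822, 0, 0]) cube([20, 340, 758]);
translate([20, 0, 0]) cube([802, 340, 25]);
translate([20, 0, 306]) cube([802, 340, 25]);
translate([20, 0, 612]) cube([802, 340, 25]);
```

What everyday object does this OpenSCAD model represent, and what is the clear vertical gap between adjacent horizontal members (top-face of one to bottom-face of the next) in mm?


A bookshelf. The clear shelf gap is 281 mm.

Two tall side panels with 3 horizontal boards between them — a bookshelf. The first two shelf undersides are at z = 0 and z = 306; with shelf thickness 25, the clear gap is 306 − 0 − 25 = 281 mm.


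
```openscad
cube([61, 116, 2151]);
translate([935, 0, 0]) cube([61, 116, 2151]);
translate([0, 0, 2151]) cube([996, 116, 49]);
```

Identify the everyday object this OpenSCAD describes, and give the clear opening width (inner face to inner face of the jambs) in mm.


A door frame. The clear opening width is 874 mm.

Two 2151 mm tall posts with a header on top — a door frame. The left jamb is 61 mm wide at x = 0; the right jamb starts at x = 935. The clear opening is 935 − 61 = 874 mm.


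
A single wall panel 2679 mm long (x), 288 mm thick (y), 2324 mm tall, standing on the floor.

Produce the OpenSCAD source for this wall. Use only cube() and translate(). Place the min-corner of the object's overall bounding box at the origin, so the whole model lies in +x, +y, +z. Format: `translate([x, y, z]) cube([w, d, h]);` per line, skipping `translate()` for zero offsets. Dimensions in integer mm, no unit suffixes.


cube([2679, 288, 2324]);


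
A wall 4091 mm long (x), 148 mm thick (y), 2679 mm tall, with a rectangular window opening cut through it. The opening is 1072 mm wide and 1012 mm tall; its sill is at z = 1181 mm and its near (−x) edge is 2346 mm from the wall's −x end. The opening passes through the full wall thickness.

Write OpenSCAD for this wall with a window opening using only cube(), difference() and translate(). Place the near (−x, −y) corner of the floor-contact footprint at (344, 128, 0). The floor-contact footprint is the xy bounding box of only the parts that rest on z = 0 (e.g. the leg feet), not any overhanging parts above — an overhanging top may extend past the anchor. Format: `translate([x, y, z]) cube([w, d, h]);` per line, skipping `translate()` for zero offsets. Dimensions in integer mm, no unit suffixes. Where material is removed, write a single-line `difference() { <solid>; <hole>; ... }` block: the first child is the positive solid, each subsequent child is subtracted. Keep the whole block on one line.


difference() { translate([344, 128, 0]) cube([4091, 148, 2679]); translate([2690, 128, 1181]) cube([1072, 148, 1012]); }


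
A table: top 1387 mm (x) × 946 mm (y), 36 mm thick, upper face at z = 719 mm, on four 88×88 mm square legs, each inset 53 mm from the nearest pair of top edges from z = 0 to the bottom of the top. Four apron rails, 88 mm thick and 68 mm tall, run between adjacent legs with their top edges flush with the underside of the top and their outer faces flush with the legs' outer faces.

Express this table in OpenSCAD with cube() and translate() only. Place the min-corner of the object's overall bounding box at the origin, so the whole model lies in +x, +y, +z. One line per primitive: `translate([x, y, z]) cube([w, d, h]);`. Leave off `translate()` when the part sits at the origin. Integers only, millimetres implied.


translate([0, 0, 683]) cube([1387, 946, 36]);
translate([53, 53, 0]) cube([88, 88, 683]);
translate([1246, 53, 0]) cube([88, 88, 683]);
translate([53, 805, 0]) cube([88, 88, 683]);
translate([1246, 805, 0]) cube([88, 88, 683]);
translate([141, 53, 615]) cube([1105, 88, 68]);
translate([141, 805, 615]) cube([1105, 88, 68]);
translate([53, 141, 615]) cube([88, 664, 68]);
translate([1246, 141, 615]) cube([88, 664, 68]);


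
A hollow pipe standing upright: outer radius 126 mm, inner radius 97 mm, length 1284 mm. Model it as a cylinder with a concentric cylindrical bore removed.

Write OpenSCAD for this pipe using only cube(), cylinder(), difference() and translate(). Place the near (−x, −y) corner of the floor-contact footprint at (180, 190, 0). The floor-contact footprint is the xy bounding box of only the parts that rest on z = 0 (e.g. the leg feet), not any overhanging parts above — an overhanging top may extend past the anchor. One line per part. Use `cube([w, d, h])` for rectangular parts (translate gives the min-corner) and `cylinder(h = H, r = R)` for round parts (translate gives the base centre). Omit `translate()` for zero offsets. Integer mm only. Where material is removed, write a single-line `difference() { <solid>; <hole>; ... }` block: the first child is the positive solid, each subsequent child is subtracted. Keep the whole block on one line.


difference() { translate([306, 316, 0]) cylinder(h = 1284, r = 126); translate([306, 316, 0]) cylinder(h = 1284, r = 97); }


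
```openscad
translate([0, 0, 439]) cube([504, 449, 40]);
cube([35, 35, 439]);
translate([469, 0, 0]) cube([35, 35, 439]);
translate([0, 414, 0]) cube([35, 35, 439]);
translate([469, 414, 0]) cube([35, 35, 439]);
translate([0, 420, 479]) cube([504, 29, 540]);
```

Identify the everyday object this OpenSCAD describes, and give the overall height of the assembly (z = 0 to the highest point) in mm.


A chair. The overall height is 1019 mm.

A slab on four corner posts with a tall panel at the back — a chair. The seat slab sits at z = 439 with thickness 40, and the 540 mm backrest starts at the seat top, so the overall height is 439 + 40 + 540 = 1019 mm.


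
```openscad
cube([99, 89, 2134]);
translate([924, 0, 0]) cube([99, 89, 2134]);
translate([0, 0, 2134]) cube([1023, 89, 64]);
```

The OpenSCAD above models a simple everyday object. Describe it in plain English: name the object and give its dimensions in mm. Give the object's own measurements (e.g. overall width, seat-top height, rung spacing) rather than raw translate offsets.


A door frame. The clear opening is 825 mm wide and 2134 mm high. Two 99 mm wide jambs, 89 mm deep, stand either side of the opening from the floor to the top of the opening. A 64 mm thick head sits across the top of both jambs, spanning the full outside width of the frame.


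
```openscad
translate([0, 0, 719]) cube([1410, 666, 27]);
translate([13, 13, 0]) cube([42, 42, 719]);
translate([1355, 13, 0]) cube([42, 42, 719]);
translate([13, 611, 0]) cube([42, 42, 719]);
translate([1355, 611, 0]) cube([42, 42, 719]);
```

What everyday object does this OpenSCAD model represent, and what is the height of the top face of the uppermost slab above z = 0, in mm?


A table. The table height is 746 mm.

A 1410×666×27 slab sits at z = 719 on four 42 mm square posts — a table. The top surface is at 719 + 27 = 746 mm.


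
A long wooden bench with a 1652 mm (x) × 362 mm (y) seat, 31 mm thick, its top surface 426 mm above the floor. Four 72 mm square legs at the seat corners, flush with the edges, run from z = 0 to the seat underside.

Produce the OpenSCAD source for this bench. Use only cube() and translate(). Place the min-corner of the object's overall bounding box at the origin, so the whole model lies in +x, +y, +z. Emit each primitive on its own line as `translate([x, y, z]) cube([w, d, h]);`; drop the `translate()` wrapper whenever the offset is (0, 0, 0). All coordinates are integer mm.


translate([0, 0, 395]) cube([1652, 362, 31]);
cube([72, 72, 395]);
translate([0, 290, 0]) cube([72, 72, 395]);
translate([1580, 0, 0]) cube([72, 72, 395]);
translate([1580, 290, 0]) cube([72, 72, 395]);


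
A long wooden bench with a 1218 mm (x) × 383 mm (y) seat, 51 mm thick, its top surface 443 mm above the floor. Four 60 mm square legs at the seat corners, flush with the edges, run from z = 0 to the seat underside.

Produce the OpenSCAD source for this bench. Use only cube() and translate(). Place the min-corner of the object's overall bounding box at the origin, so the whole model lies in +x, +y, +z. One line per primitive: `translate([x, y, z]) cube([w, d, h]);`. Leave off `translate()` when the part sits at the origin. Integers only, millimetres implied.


translate([0, 0, 392]) cube([1218, 383, 51]);
cube([60, 60, 392]);
translate([0, 323, 0]) cube([60, 60, 392]);
translate([1158, 0, 0]) cube([60, 60, 392]);
translate([1158, 323, 0]) cube([60, 60, 392]);


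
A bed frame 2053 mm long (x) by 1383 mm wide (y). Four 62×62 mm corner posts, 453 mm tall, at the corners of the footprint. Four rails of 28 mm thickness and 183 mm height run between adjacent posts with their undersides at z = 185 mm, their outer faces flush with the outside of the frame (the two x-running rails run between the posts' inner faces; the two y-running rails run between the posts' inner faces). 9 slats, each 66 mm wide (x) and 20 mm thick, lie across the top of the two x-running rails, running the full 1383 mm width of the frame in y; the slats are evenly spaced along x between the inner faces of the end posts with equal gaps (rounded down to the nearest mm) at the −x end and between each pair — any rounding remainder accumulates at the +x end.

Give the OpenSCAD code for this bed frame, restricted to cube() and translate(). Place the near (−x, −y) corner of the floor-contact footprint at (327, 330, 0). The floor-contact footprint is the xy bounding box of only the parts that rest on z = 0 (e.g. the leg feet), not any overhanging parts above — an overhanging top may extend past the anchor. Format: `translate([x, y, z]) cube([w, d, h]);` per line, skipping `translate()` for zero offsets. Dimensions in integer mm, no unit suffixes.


translate([327, 330, 0]) cube([62, 62, 453]);
translate([327, 1651, 0]) cube([62, 62, 453]);
translate([2318, 330, 0]) cube([62, 62, 453]);
translate([2318, 1651, 0]) cube([62, 62, 453]);
translate([389, 330, 185]) cube([1929, 28, 183]);
translate([389, 1685, 185]) cube([1929, 28, 183]);
translate([327, 392, 185]) cube([28, 1259, 183]);
translate([2352, 392, 185]) cube([28, 1259, 183]);
translate([522, 330, 368]) cube([66, 1383, 20]);
translate([721, 330, 368]) cube([66, 1383, 20]);
translate([920, 330, 368]) cube([66, 1383, 20]);
translate([1119, 330, 368]) cube([66, 1383, 20]);
translate([1318, 330, 368]) cube([66, 1383, 20]);
translate([1517, 330, 368]) cube([66, 1383, 20]);
translate([1716, 330, 368]) cube([66, 1383, 20]);
translate([1915, 330, 368]) cube([66, 1383, 20]);
translate([2114, 330, 368]) cube([66, 1383, 20]);


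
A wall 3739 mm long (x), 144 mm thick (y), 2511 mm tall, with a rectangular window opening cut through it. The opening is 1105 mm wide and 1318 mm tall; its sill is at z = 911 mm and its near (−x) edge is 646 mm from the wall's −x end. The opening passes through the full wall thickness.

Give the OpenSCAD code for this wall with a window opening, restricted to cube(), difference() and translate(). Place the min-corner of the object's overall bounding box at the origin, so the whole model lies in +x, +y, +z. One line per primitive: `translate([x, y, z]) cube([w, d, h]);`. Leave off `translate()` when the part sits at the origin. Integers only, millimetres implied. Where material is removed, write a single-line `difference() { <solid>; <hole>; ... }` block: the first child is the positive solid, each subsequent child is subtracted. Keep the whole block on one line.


difference() { cube([3739, 144, 2511]); translate([646, 0, 911]) cube([1105, 144, 1318]); }


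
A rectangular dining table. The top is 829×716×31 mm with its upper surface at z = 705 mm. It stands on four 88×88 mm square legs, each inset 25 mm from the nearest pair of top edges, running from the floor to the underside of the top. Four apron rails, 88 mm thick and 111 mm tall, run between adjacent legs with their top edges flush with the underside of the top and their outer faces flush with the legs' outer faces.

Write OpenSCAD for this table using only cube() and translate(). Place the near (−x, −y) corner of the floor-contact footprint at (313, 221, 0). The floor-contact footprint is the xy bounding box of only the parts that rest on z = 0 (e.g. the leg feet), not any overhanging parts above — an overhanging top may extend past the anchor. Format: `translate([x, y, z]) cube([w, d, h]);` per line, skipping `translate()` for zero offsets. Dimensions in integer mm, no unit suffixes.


// leg_h = 705 - 31 = 674
// apron z = 674 - 111 = 563
translate([288, 196, 674]) cube([829, 716, 31]);
translate([313, 221, 0]) cube([88, 88, 674]);
translate([1004, 221, 0]) cube([88, 88, 674]);
translate([313, 799, 0]) cube([88, 88, 674]);
translate([1004, 799, 0]) cube([88, 88, 674]);
translate([401, 221, 563]) cube([603, 88, 111]);
translate([401, 799, 563]) cube([603, 88, 111]);
translate([313, 309, 563]) cube([88, 490, 111]);
translate([1004, 309, 563]) cube([88, 490, 111]);


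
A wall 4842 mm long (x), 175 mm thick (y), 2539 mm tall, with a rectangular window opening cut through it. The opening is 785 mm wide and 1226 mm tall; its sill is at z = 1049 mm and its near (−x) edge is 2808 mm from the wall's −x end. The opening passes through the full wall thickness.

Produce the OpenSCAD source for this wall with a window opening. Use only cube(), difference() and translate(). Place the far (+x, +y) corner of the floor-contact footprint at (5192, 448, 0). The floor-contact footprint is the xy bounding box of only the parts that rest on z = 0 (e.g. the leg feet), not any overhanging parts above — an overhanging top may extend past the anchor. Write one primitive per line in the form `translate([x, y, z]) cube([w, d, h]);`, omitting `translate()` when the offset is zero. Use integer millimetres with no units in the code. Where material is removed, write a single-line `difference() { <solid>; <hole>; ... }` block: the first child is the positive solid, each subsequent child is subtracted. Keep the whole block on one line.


difference() { translate([350, 273, 0]) cube([4842, 175, 2539]); translate([3158, 273, 1049]) cube([785, 175, 1226]); }


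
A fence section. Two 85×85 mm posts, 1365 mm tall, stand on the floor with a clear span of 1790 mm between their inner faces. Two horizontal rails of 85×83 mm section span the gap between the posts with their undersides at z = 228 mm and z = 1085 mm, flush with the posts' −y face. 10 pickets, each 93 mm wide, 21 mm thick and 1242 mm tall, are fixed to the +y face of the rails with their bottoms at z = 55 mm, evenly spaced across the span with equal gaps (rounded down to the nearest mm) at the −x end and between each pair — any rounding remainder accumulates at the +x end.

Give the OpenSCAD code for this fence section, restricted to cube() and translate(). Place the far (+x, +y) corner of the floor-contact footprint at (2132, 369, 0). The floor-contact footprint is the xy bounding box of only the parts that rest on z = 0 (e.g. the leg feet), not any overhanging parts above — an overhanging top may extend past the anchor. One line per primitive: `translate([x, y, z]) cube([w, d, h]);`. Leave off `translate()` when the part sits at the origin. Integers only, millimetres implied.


translate([172, 284, 0]) cube([85, 85, 1365]);
translate([2047, 284, 0]) cube([85, 85, 1365]);
translate([257, 284, 228]) cube([1790, 85, 83]);
translate([257, 284, 1085]) cube([1790, 85, 83]);
translate([335, 369, 55]) cube([93, 21, 1242]);
translate([506, 369, 55]) cube([93, 21, 1242]);
translate([677, 369, 55]) cube([93, 21, 1242]);
translate([848, 369, 55]) cube([93, 21, 1242]);
translate([1019, 369, 55]) cube([93, 21, 1242]);
translate([1190, 369, 55]) cube([93, 21, 1242]);
translate([1361, 369, 55]) cube([93, 21, 1242]);
translate([1532, 369, 55]) cube([93, 21, 1242]);
translate([1703, 369, 55]) cube([93, 21, 1242]);
translate([1874, 369, 55]) cube([93, 21, 1242]);


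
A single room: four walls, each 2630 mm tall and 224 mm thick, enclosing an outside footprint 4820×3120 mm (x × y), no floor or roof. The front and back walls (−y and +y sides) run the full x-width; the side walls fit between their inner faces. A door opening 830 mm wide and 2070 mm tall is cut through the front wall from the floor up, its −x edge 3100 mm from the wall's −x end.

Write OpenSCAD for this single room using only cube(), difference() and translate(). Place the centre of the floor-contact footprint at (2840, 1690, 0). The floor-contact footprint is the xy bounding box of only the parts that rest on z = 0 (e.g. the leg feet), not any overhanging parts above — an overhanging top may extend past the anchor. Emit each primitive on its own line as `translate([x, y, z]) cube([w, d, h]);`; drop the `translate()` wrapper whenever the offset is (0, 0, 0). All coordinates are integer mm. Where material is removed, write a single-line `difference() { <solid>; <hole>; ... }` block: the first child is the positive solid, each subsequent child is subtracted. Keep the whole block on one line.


difference() { translate([430, 130, 0]) cube([4820, 224, 2630]); translate([3530, 130, 0]) cube([830, 224, 2070]); }
translate([430, 3026, 0]) cube([4820, 224, 2630]);
translate([430, 354, 0]) cube([224, 2672, 2630]);
translate([5026, 354, 0]) cube([224, 2672, 2630]);


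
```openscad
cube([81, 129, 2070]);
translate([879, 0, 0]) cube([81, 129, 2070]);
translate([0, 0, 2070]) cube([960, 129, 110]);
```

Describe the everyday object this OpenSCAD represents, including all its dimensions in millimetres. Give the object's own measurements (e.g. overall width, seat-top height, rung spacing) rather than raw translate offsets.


A door frame. The clear opening is 798 mm wide and 2070 mm high. Two 81 mm wide jambs, 129 mm deep, stand either side of the opening from the floor to the top of the opening. A 110 mm thick head sits across the top of both jambs, spanning the full outside width of the frame.


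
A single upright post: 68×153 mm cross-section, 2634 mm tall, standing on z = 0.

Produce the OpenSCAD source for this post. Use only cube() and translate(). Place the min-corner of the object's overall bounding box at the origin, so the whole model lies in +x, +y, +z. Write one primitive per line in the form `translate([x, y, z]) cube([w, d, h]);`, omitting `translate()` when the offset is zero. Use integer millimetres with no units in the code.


cube([68, 153, 2634]);


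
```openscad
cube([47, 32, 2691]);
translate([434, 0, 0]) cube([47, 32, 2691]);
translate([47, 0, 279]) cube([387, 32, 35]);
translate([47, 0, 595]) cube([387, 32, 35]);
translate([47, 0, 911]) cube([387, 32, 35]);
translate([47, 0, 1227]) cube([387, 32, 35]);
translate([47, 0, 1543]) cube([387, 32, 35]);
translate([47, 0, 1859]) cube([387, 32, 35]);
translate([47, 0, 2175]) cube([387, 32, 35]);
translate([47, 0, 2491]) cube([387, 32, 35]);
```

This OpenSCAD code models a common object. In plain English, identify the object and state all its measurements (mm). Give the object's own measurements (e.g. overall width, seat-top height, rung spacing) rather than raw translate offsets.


A straight ladder. Two 47×32 mm vertical rails, 2691 mm tall, stand 481 mm apart (outside-to-outside) with their front faces coplanar on the −y side. 8 rungs, each 32 mm deep and 35 mm tall, span between the inner faces of the rails, front faces flush with the rails. The lowest rung's underside is at z = 279 mm and rungs are spaced 316 mm apart (underside to underside).


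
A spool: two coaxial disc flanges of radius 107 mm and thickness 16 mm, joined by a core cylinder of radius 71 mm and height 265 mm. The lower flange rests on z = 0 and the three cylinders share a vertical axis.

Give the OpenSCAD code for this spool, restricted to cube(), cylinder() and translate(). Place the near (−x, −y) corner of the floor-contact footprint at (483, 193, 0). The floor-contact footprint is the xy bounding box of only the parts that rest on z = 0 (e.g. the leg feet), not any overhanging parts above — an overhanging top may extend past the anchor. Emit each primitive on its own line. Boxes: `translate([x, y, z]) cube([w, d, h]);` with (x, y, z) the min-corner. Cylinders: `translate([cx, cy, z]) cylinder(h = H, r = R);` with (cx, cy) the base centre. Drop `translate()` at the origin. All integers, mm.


translate([590, 300, 0]) cylinder(h = 16, r = 107);
translate([590, 300, 16]) cylinder(h = 265, r = 71);
translate([590, 300, 281]) cylinder(h = 16, r = 107);


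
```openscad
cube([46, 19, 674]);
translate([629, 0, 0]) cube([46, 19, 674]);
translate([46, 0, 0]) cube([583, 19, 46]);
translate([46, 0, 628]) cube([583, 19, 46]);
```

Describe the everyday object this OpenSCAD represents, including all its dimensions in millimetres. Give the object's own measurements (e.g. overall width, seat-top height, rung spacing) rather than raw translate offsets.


A rectangular picture frame lying in the x–z plane (depth along y). The opening is 583 mm wide (x) by 582 mm tall (z), surrounded by a border 46 mm wide on all four sides. The frame is 19 mm deep and is made of two full-height vertical stiles with two horizontal rails fitted between them.


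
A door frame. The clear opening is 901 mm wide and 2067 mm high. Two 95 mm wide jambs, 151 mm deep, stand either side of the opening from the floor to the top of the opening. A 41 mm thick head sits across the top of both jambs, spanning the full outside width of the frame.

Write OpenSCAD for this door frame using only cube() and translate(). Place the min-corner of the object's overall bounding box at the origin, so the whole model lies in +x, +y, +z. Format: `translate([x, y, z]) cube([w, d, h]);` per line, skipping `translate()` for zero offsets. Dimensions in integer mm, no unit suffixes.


cube([95, 151, 2067]);
translate([996, 0, 0]) cube([95, 151, 2067]);
translate([0, 0, 2067]) cube([1091, 151, 41]);


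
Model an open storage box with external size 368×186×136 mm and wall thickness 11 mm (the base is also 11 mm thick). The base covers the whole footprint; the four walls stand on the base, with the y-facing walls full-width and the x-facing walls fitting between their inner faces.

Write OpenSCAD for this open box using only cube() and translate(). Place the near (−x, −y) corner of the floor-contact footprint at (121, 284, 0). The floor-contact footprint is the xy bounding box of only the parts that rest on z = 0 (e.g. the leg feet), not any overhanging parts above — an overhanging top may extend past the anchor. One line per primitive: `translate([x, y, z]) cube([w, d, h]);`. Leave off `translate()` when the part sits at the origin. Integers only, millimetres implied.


translate([121, 284, 0]) cube([368, 186, 11]);
translate([121, 284, 11]) cube([368, 11, 125]);
translate([121, 459, 11]) cube([368, 11, 125]);
translate([121, 295, 11]) cube([11, 164, 125]);
translate([478, 295, 11]) cube([11, 164, 125]);


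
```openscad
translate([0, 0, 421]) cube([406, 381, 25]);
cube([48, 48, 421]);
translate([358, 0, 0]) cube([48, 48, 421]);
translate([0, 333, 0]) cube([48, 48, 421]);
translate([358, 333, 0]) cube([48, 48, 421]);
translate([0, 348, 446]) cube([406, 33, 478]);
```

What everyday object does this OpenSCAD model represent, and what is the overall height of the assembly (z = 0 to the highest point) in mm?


A chair. The overall height is 924 mm.

A slab on four corner posts with a tall panel at the back — a chair. The seat slab sits at z = 421 with thickness 25, and the 478 mm backrest starts at the seat top, so the overall height is 421 + 25 + 478 = 924 mm.


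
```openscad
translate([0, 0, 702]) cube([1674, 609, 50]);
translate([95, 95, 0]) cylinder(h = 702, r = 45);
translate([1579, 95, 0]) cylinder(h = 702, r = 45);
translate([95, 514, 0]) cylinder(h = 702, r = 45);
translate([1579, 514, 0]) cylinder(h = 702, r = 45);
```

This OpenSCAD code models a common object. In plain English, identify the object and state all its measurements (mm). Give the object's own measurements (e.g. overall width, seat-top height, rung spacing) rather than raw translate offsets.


A rectangular dining table. The top is 1674×609×50 mm with its upper surface at z = 752 mm. It stands on four round legs of 90 mm diameter, each leg's bounding box inset 50 mm from the nearest pair of top edges, running from the floor to the underside of the top.


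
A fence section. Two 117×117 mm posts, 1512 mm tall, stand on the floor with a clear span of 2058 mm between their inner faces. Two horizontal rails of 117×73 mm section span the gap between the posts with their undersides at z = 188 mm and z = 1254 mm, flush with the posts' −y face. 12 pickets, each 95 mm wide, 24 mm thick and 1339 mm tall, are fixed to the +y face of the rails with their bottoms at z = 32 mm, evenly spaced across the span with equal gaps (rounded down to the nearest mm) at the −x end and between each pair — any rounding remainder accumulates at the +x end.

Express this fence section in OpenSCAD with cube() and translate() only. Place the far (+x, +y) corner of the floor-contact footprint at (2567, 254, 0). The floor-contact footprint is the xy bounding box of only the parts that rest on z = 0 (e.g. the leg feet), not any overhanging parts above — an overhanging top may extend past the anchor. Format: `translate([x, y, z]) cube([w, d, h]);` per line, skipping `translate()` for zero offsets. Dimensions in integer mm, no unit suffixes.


translate([275, 137, 0]) cube([117, 117, 1512]);
translate([2450, 137, 0]) cube([117, 117, 1512]);
translate([392, 137, 188]) cube([2058, 117, 73]);
translate([392, 137, 1254]) cube([2058, 117, 73]);
translate([462, 254, 32]) cube([95, 24, 1339]);
translate([627, 254, 32]) cube([95, 24, 1339]);
translate([792, 254, 32]) cube([95, 24, 1339]);
translate([957, 254, 32]) cube([95, 24, 1339]);
translate([1122, 254, 32]) cube([95, 24, 1339]);
translate([1287, 254, 32]) cube([95, 24, 1339]);
translate([1452, 254, 32]) cube([95, 24, 1339]);
translate([1617, 254, 32]) cube([95, 24, 1339]);
translate([1782, 254, 32]) cube([95, 24, 1339]);
translate([1947, 254, 32]) cube([95, 24, 1339]);
translate([2112, 254, 32]) cube([95, 24, 1339]);
translate([2277, 254, 32]) cube([95, 24, 1339]);
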